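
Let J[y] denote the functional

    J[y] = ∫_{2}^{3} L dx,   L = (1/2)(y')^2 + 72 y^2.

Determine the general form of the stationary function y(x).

The Lagrangian is L = (1/2)(y')^2 + 72 y^2.
∂L/∂y = 144y.
∂L/∂y' = y'.
The Euler-Lagrange equation d/dx(∂L/∂y') − ∂L/∂y = 0 becomes:
    y'' - 144 y = 0
General solution: y(x) = A e^(12x) + B e^(-12x), where A and B are arbitrary constants fixed by the endpoint conditions.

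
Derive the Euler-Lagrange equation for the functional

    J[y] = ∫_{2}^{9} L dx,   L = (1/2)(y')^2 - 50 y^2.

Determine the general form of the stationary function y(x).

The Lagrangian is L = (1/2)(y')^2 - 50 y^2.
∂L/∂y = -100y.
∂L/∂y' = y'.
The Euler-Lagrange equation d/dx(∂L/∂y') − ∂L/∂y = 0 becomes:
    y'' + 100 y = 0
General solution: y(x) = A sin(10x) + B cos(10x), where A and B are arbitrary constants fixed by the endpoint conditions.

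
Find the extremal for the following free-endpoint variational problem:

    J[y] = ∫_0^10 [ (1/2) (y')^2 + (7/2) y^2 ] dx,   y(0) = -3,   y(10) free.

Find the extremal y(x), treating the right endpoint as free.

The Lagrangian L = (1/2) (y')^2 + (7/2) y^2 gives
    ∂L/∂y = 7 y,   ∂L/∂y' = y'.
Euler-Lagrange: y'' − 7 y = 0.
With k = sqrt(7), the general solution is
    y(x) = A cosh(sqrt(7) x) + B sinh(sqrt(7) x).
Fixed left endpoint y(0) = -3 ⇒ A = -3.
The right endpoint x = 10 is free, so the natural (transversality) condition is ∂L/∂y' |_{x=10} = 0, i.e. y'(10) = 0.
Compute y'(x) = A k sinh(k x) + B k cosh(k x), so
    y'(10) = A k sinh(k·10) + B k cosh(k·10) = 0
    ⇒ B = −A tanh(k·10) = 3 tanh(sqrt(7)·10).
Therefore the extremal is
    y(x) = −3 cosh(sqrt(7) x) + 3 tanh(sqrt(7)·10) sinh(sqrt(7) x).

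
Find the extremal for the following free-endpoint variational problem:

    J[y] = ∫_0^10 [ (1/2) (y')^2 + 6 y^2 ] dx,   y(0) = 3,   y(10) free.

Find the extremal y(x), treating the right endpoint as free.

The Lagrangian L = (1/2) (y')^2 + 6 y^2 gives
    ∂L/∂y = 12 y,   ∂L/∂y' = y'.
Euler-Lagrange: y'' − 12 y = 0.
With k = sqrt(12), the general solution is
    y(x) = A cosh(sqrt(12) x) + B sinh(sqrt(12) x).
Fixed left endpoint y(0) = 3 ⇒ A = 3.
The right endpoint x = 10 is free, so the natural (transversality) condition is ∂L/∂y' |_{x=10} = 0, i.e. y'(10) = 0.
Compute y'(x) = A k sinh(k x) + B k cosh(k x), so
    y'(10) = A k sinh(k·10) + B k cosh(k·10) = 0
    ⇒ B = −A tanh(k·10) = − 3 tanh(sqrt(12)·10).
Therefore the extremal is
    y(x) = 3 cosh(sqrt(12) x) − 3 tanh(sqrt(12)·10) sinh(sqrt(12) x).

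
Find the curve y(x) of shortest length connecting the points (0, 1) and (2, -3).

Arc-length functional: J[y] = ∫ sqrt(1 + (y')^2) dx.
Lagrangian L = sqrt(1 + (y')^2) has no explicit y dependence, so ∂L/∂y = 0 and the Euler-Lagrange equation gives
    d/dx( y' / sqrt(1 + (y')^2) ) = 0  ⇒  y' / sqrt(1 + (y')^2) = const.
Hence y' is constant, so y(x) is affine.
Fitting the endpoints (0, 1) and (2, -3):
    slope m = ((-3) − 1) / (2 − 0) = -2,
    intercept c = 1 − m·0 = 1.
Extremal: y(x) = -2 x + 1.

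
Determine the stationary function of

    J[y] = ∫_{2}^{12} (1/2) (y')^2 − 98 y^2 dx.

The Lagrangian is L = (1/2) (y')^2 − 98 y^2.
Compute ∂L/∂y = -196y, ∂L/∂y' = y'.
The Euler-Lagrange equation d/dx(∂L/∂y') − ∂L/∂y = 0 reduces to
    y'' + 196 y = 0.
Its general solution is
    y(x) = A sin(14x) + B cos(14x),
with A, B fixed by the endpoint conditions.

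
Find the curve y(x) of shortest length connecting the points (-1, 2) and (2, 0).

Arc-length functional: J[y] = ∫ sqrt(1 + (y')^2) dx.
Lagrangian L = sqrt(1 + (y')^2) has no explicit y dependence, so ∂L/∂y = 0 and the Euler-Lagrange equation gives
    d/dx( y' / sqrt(1 + (y')^2) ) = 0  ⇒  y' / sqrt(1 + (y')^2) = const.
Hence y' is constant, so y(x) is affine.
Fitting the endpoints (-1, 2) and (2, 0):
    slope m = (0 − 2) / (2 − (-1)) = -2/3,
    intercept c = 2 − m·(-1) = 4/3.
Extremal: y(x) = (-2/3) x + 4/3.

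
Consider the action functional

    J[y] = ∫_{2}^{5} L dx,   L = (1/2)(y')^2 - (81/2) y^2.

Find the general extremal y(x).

The Lagrangian is L = (1/2)(y')^2 - (81/2) y^2.
∂L/∂y = -81y.
∂L/∂y' = y'.
The Euler-Lagrange equation d/dx(∂L/∂y') − ∂L/∂y = 0 becomes:
    y'' + 81 y = 0
General solution: y(x) = A sin(9x) + B cos(9x), where A and B are arbitrary constants fixed by the endpoint conditions.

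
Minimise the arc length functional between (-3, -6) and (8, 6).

Arc-length functional: J[y] = ∫ sqrt(1 + (y')^2) dx.
Lagrangian L = sqrt(1 + (y')^2) has no explicit y dependence, so ∂L/∂y = 0 and the Euler-Lagrange equation gives
    d/dx( y' / sqrt(1 + (y')^2) ) = 0  ⇒  y' / sqrt(1 + (y')^2) = const.
Hence y' is constant, so y(x) is affine.
Fitting the endpoints (-3, -6) and (8, 6):
    slope m = (6 − (-6)) / (8 − (-3)) = 12/11,
    intercept c = (-6) − m·(-3) = -30/11.
Extremal: y(x) = (12/11) x - 30/11.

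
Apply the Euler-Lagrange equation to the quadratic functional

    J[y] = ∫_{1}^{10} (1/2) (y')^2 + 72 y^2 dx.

The Lagrangian is L = (1/2) (y')^2 + 72 y^2.
Compute ∂L/∂y = 144y, ∂L/∂y' = y'.
The Euler-Lagrange equation d/dx(∂L/∂y') − ∂L/∂y = 0 reduces to
    y'' − 144 y = 0.
Its general solution is
    y(x) = A e^(12x) + B e^(−12x),
with A, B fixed by the endpoint conditions.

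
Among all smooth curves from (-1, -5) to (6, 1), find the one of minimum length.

Arc-length functional: J[y] = ∫ sqrt(1 + (y')^2) dx.
Lagrangian L = sqrt(1 + (y')^2) has no explicit y dependence, so ∂L/∂y = 0 and the Euler-Lagrange equation gives
    d/dx( y' / sqrt(1 + (y')^2) ) = 0  ⇒  y' / sqrt(1 + (y')^2) = const.
Hence y' is constant, so y(x) is affine.
Fitting the endpoints (-1, -5) and (6, 1):
    slope m = (1 − (-5)) / (6 − (-1)) = 6/7,
    intercept c = (-5) − m·(-1) = -29/7.
Extremal: y(x) = (6/7) x - 29/7.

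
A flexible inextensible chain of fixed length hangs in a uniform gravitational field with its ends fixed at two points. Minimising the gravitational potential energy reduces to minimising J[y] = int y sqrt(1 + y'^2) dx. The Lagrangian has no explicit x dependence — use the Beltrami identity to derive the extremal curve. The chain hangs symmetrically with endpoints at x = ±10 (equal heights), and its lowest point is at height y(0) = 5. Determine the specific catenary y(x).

The Lagrangian L(y, y') = y sqrt(1 + y'^2) has no explicit x dependence, so the Beltrami identity applies:
    L − y' ∂L/∂y' = C.
Compute ∂L/∂y' = y · y' / sqrt(1 + y'^2). Then
    L − y' ∂L/∂y'
    = y sqrt(1 + y'^2) − y · y'^2 / sqrt(1 + y'^2)
    = y (1 + y'^2 − y'^2) / sqrt(1 + y'^2)
    = y / sqrt(1 + y'^2) = C.
Squaring gives y^2 = C^2 (1 + y'^2), i.e.
    y'^2 = y^2 / C^2 − 1.
Separating variables,
    dy / sqrt(y^2 − C^2) = dx / C,
and integrating gives arccosh(y / C) = (x − a)/C, so
    y(x) = C cosh((x − a)/C),
the catenary. The constants C and a are fixed by the two endpoint conditions (and, for the hanging-chain problem, the length constraint selects C).
Now fit the given data. The endpoints x = ±10 are symmetric at equal height, so the catenary is even about its minimum: a = 0 and y(x) = C cosh(x/C). The lowest point is y(0) = C cosh(0) = C, and we are told y(0) = 5, so C = 5. Therefore
    y(x) = 5 cosh(x/5),
and at the endpoints
    y(±10) = 5 cosh(10/5).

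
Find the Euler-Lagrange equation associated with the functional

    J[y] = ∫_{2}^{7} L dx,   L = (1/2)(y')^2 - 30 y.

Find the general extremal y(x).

The Lagrangian is L = (1/2)(y')^2 - 30 y.
∂L/∂y = -30.
∂L/∂y' = y'.
The Euler-Lagrange equation d/dx(∂L/∂y') − ∂L/∂y = 0 becomes:
    y'' + 30 = 0
General solution: y(x) = -15 x^2 + A x + B, where A and B are arbitrary constants fixed by the endpoint conditions.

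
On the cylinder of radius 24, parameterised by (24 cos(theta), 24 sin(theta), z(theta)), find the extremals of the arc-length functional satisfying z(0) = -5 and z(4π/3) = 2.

Parameterise the cylinder of radius R = 24 as
    r(θ) = (24 cos θ, 24 sin θ, z(θ)).
The arc-length element is
    ds = sqrt(576 + (dz/dθ)^2) dθ,
so the Lagrangian is L = sqrt(576 + z'^2).
L depends on z' only, not on z or θ, so ∂L/∂z = 0 and
    ∂L/∂z' = z' / sqrt(576 + z'^2).
The Euler-Lagrange equation gives
    d/dθ( z' / sqrt(576 + z'^2) ) = 0,
so z' is constant. Integrating once:
    z(θ) = a θ + b,
a helix on the cylinder (a straight line when the cylinder is unrolled). The constants a, b are determined by the endpoint conditions.
With endpoint conditions z(0) = -5 and z(4π/3) = 2: from z(0) = b we get b = -5, and a·4π/3 + -5 = 2 gives a = 21/(4π), so
    z(θ) = (21/(4π)) θ − 5.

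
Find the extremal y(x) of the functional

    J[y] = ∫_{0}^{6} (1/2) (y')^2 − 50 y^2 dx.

The Lagrangian is L = (1/2) (y')^2 − 50 y^2.
Compute ∂L/∂y = -100y, ∂L/∂y' = y'.
The Euler-Lagrange equation d/dx(∂L/∂y') − ∂L/∂y = 0 reduces to
    y'' + 100 y = 0.
Its general solution is
    y(x) = A sin(10x) + B cos(10x),
with A, B fixed by the endpoint conditions.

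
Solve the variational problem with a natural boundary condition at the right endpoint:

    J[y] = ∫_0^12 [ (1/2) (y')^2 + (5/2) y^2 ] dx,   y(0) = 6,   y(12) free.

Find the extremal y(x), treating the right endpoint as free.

The Lagrangian L = (1/2) (y')^2 + (5/2) y^2 gives
    ∂L/∂y = 5 y,   ∂L/∂y' = y'.
Euler-Lagrange: y'' − 5 y = 0.
With k = sqrt(5), the general solution is
    y(x) = A cosh(sqrt(5) x) + B sinh(sqrt(5) x).
Fixed left endpoint y(0) = 6 ⇒ A = 6.
The right endpoint x = 12 is free, so the natural (transversality) condition is ∂L/∂y' |_{x=12} = 0, i.e. y'(12) = 0.
Compute y'(x) = A k sinh(k x) + B k cosh(k x), so
    y'(12) = A k sinh(k·12) + B k cosh(k·12) = 0
    ⇒ B = −A tanh(k·12) = − 6 tanh(sqrt(5)·12).
Therefore the extremal is
    y(x) = 6 cosh(sqrt(5) x) − 6 tanh(sqrt(5)·12) sinh(sqrt(5) x).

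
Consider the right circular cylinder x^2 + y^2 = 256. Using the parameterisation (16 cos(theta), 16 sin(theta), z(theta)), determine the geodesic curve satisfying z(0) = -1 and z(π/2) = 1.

Parameterise the cylinder of radius R = 16 as
    r(θ) = (16 cos θ, 16 sin θ, z(θ)).
The arc-length element is
    ds = sqrt(256 + (dz/dθ)^2) dθ,
so the Lagrangian is L = sqrt(256 + z'^2).
L depends on z' only, not on z or θ, so ∂L/∂z = 0 and
    ∂L/∂z' = z' / sqrt(256 + z'^2).
The Euler-Lagrange equation gives
    d/dθ( z' / sqrt(256 + z'^2) ) = 0,
so z' is constant. Integrating once:
    z(θ) = a θ + b,
a helix on the cylinder (a straight line when the cylinder is unrolled). The constants a, b are determined by the endpoint conditions.
With endpoint conditions z(0) = -1 and z(π/2) = 1: from z(0) = b we get b = -1, and a·π/2 + -1 = 1 gives a = 4/π, so
    z(θ) = (4/π) θ − 1.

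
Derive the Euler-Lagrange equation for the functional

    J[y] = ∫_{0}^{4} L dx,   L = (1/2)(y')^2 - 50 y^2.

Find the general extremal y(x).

The Lagrangian is L = (1/2)(y')^2 - 50 y^2.
∂L/∂y = -100y.
∂L/∂y' = y'.
The Euler-Lagrange equation d/dx(∂L/∂y') − ∂L/∂y = 0 becomes:
    y'' + 100 y = 0
General solution: y(x) = A sin(10x) + B cos(10x), where A and B are arbitrary constants fixed by the endpoint conditions.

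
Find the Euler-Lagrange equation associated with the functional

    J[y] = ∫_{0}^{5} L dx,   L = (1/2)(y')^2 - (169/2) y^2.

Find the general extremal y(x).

The Lagrangian is L = (1/2)(y')^2 - (169/2) y^2.
∂L/∂y = -169y.
∂L/∂y' = y'.
The Euler-Lagrange equation d/dx(∂L/∂y') − ∂L/∂y = 0 becomes:
    y'' + 169 y = 0
General solution: y(x) = A sin(13x) + B cos(13x), where A and B are arbitrary constants fixed by the endpoint conditions.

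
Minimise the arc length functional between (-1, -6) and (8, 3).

Arc-length functional: J[y] = ∫ sqrt(1 + (y')^2) dx.
Lagrangian L = sqrt(1 + (y')^2) has no explicit y dependence, so ∂L/∂y = 0 and the Euler-Lagrange equation gives
    d/dx( y' / sqrt(1 + (y')^2) ) = 0  ⇒  y' / sqrt(1 + (y')^2) = const.
Hence y' is constant, so y(x) is affine.
Fitting the endpoints (-1, -6) and (8, 3):
    slope m = (3 − (-6)) / (8 − (-1)) = 1,
    intercept c = (-6) − m·(-1) = -5.
Extremal: y(x) = x - 5.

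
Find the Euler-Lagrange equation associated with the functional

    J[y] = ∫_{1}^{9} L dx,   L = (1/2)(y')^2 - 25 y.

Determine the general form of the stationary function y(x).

The Lagrangian is L = (1/2)(y')^2 - 25 y.
∂L/∂y = -25.
∂L/∂y' = y'.
The Euler-Lagrange equation d/dx(∂L/∂y') − ∂L/∂y = 0 becomes:
    y'' + 25 = 0
General solution: y(x) = -(25/2) x^2 + A x + B, where A and B are arbitrary constants fixed by the endpoint conditions.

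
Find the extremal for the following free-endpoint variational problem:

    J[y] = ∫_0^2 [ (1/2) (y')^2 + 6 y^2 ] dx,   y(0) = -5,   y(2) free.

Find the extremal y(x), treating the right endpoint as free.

The Lagrangian L = (1/2) (y')^2 + 6 y^2 gives
    ∂L/∂y = 12 y,   ∂L/∂y' = y'.
Euler-Lagrange: y'' − 12 y = 0.
With k = sqrt(12), the general solution is
    y(x) = A cosh(sqrt(12) x) + B sinh(sqrt(12) x).
Fixed left endpoint y(0) = -5 ⇒ A = -5.
The right endpoint x = 2 is free, so the natural (transversality) condition is ∂L/∂y' |_{x=2} = 0, i.e. y'(2) = 0.
Compute y'(x) = A k sinh(k x) + B k cosh(k x), so
    y'(2) = A k sinh(k·2) + B k cosh(k·2) = 0
    ⇒ B = −A tanh(k·2) = 5 tanh(sqrt(12)·2).
Therefore the extremal is
    y(x) = −5 cosh(sqrt(12) x) + 5 tanh(sqrt(12)·2) sinh(sqrt(12) x).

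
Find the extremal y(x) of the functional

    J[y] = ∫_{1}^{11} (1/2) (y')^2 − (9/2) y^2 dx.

The Lagrangian is L = (1/2) (y')^2 − (9/2) y^2.
Compute ∂L/∂y = -9y, ∂L/∂y' = y'.
The Euler-Lagrange equation d/dx(∂L/∂y') − ∂L/∂y = 0 reduces to
    y'' + 9 y = 0.
Its general solution is
    y(x) = A sin(3x) + B cos(3x),
with A, B fixed by the endpoint conditions.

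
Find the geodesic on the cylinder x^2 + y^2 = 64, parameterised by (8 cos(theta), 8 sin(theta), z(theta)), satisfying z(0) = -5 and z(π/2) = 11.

Parameterise the cylinder of radius R = 8 as
    r(θ) = (8 cos θ, 8 sin θ, z(θ)).
The arc-length element is
    ds = sqrt(64 + (dz/dθ)^2) dθ,
so the Lagrangian is L = sqrt(64 + z'^2).
L depends on z' only, not on z or θ, so ∂L/∂z = 0 and
    ∂L/∂z' = z' / sqrt(64 + z'^2).
The Euler-Lagrange equation gives
    d/dθ( z' / sqrt(64 + z'^2) ) = 0,
so z' is constant. Integrating once:
    z(θ) = a θ + b,
a helix on the cylinder (a straight line when the cylinder is unrolled). The constants a, b are determined by the endpoint conditions.
With endpoint conditions z(0) = -5 and z(π/2) = 11: from z(0) = b we get b = -5, and a·π/2 + -5 = 11 gives a = 32/π, so
    z(θ) = (32/π) θ − 5.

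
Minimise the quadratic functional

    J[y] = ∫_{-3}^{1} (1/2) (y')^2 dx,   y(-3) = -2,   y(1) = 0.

The Lagrangian is L = (1/2) (y')^2.
Compute ∂L/∂y = 0, ∂L/∂y' = y'.
The Euler-Lagrange equation d/dx(∂L/∂y') − ∂L/∂y = 0 reduces to
    y'' = 0.
Its general solution is
    y(x) = A x + B,
with A, B fixed by the endpoint conditions.
Applying the endpoint conditions y(-3) = -2 and y(1) = 0: solve A·-3 + B = -2 and A·1 + B = 0. Subtracting gives A(1 − -3) = 0 − -2, so A = 1/2, and B = -2 − A·-3 = -1/2. Therefore
    y(x) = (1/2) x - 1/2.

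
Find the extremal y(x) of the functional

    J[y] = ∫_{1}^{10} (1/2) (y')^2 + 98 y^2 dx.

The Lagrangian is L = (1/2) (y')^2 + 98 y^2.
Compute ∂L/∂y = 196y, ∂L/∂y' = y'.
The Euler-Lagrange equation d/dx(∂L/∂y') − ∂L/∂y = 0 reduces to
    y'' − 196 y = 0.
Its general solution is
    y(x) = A e^(14x) + B e^(−14x),
with A, B fixed by the endpoint conditions.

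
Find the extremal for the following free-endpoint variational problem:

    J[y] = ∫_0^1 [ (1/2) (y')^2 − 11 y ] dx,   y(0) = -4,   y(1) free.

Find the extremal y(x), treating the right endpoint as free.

The Lagrangian L = (1/2) (y')^2 − 11 y gives
    ∂L/∂y = −11,   ∂L/∂y' = y'.
Euler-Lagrange: d/dx(y') − (−11) = 0, i.e. y'' + 11 = 0, so
    y(x) = −(11/2) x^2 + C1 x + C2.
Fixed left endpoint y(0) = -4 ⇒ C2 = -4.
The right endpoint x = 1 is free, so the natural (transversality) condition is ∂L/∂y' |_{x=1} = 0, i.e. y'(1) = 0.
Compute y'(x) = −11 x + C1, so y'(1) = −11 + C1 = 0 ⇒ C1 = 11.
Therefore the extremal is
    y(x) = −(11/2) x^2 + 11 x − 4.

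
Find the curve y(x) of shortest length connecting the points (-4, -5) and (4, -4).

Arc-length functional: J[y] = ∫ sqrt(1 + (y')^2) dx.
Lagrangian L = sqrt(1 + (y')^2) has no explicit y dependence, so ∂L/∂y = 0 and the Euler-Lagrange equation gives
    d/dx( y' / sqrt(1 + (y')^2) ) = 0  ⇒  y' / sqrt(1 + (y')^2) = const.
Hence y' is constant, so y(x) is affine.
Fitting the endpoints (-4, -5) and (4, -4):
    slope m = ((-4) − (-5)) / (4 − (-4)) = 1/8,
    intercept c = (-5) − m·(-4) = -9/2.
Extremal: y(x) = (1/8) x - 9/2.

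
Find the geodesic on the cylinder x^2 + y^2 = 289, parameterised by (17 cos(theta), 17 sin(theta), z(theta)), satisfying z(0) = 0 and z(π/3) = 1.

Parameterise the cylinder of radius R = 17 as
    r(θ) = (17 cos θ, 17 sin θ, z(θ)).
The arc-length element is
    ds = sqrt(289 + (dz/dθ)^2) dθ,
so the Lagrangian is L = sqrt(289 + z'^2).
L depends on z' only, not on z or θ, so ∂L/∂z = 0 and
    ∂L/∂z' = z' / sqrt(289 + z'^2).
The Euler-Lagrange equation gives
    d/dθ( z' / sqrt(289 + z'^2) ) = 0,
so z' is constant. Integrating once:
    z(θ) = a θ + b,
a helix on the cylinder (a straight line when the cylinder is unrolled). The constants a, b are determined by the endpoint conditions.
With endpoint conditions z(0) = 0 and z(π/3) = 1: from z(0) = b we get b = 0, and a·π/3 + 0 = 1 gives a = 3/π, so
    z(θ) = (3/π) θ.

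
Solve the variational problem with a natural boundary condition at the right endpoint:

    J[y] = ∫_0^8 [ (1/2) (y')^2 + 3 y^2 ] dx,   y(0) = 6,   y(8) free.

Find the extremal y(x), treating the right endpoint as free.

The Lagrangian L = (1/2) (y')^2 + 3 y^2 gives
    ∂L/∂y = 6 y,   ∂L/∂y' = y'.
Euler-Lagrange: y'' − 6 y = 0.
With k = sqrt(6), the general solution is
    y(x) = A cosh(sqrt(6) x) + B sinh(sqrt(6) x).
Fixed left endpoint y(0) = 6 ⇒ A = 6.
The right endpoint x = 8 is free, so the natural (transversality) condition is ∂L/∂y' |_{x=8} = 0, i.e. y'(8) = 0.
Compute y'(x) = A k sinh(k x) + B k cosh(k x), so
    y'(8) = A k sinh(k·8) + B k cosh(k·8) = 0
    ⇒ B = −A tanh(k·8) = − 6 tanh(sqrt(6)·8).
Therefore the extremal is
    y(x) = 6 cosh(sqrt(6) x) − 6 tanh(sqrt(6)·8) sinh(sqrt(6) x).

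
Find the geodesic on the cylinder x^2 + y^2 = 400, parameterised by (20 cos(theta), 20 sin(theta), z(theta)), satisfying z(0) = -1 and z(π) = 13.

Parameterise the cylinder of radius R = 20 as
    r(θ) = (20 cos θ, 20 sin θ, z(θ)).
The arc-length element is
    ds = sqrt(400 + (dz/dθ)^2) dθ,
so the Lagrangian is L = sqrt(400 + z'^2).
L depends on z' only, not on z or θ, so ∂L/∂z = 0 and
    ∂L/∂z' = z' / sqrt(400 + z'^2).
The Euler-Lagrange equation gives
    d/dθ( z' / sqrt(400 + z'^2) ) = 0,
so z' is constant. Integrating once:
    z(θ) = a θ + b,
a helix on the cylinder (a straight line when the cylinder is unrolled). The constants a, b are determined by the endpoint conditions.
With endpoint conditions z(0) = -1 and z(π) = 13: from z(0) = b we get b = -1, and a·π + -1 = 13 gives a = 14/π, so
    z(θ) = (14/π) θ − 1.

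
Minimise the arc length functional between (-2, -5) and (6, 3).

Arc-length functional: J[y] = ∫ sqrt(1 + (y')^2) dx.
Lagrangian L = sqrt(1 + (y')^2) has no explicit y dependence, so ∂L/∂y = 0 and the Euler-Lagrange equation gives
    d/dx( y' / sqrt(1 + (y')^2) ) = 0  ⇒  y' / sqrt(1 + (y')^2) = const.
Hence y' is constant, so y(x) is affine.
Fitting the endpoints (-2, -5) and (6, 3):
    slope m = (3 − (-5)) / (6 − (-2)) = 1,
    intercept c = (-5) − m·(-2) = -3.
Extremal: y(x) = x - 3.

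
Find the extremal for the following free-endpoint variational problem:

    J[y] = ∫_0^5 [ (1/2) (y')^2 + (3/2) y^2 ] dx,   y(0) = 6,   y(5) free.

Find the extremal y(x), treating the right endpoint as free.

The Lagrangian L = (1/2) (y')^2 + (3/2) y^2 gives
    ∂L/∂y = 3 y,   ∂L/∂y' = y'.
Euler-Lagrange: y'' − 3 y = 0.
With k = sqrt(3), the general solution is
    y(x) = A cosh(sqrt(3) x) + B sinh(sqrt(3) x).
Fixed left endpoint y(0) = 6 ⇒ A = 6.
The right endpoint x = 5 is free, so the natural (transversality) condition is ∂L/∂y' |_{x=5} = 0, i.e. y'(5) = 0.
Compute y'(x) = A k sinh(k x) + B k cosh(k x), so
    y'(5) = A k sinh(k·5) + B k cosh(k·5) = 0
    ⇒ B = −A tanh(k·5) = − 6 tanh(sqrt(3)·5).
Therefore the extremal is
    y(x) = 6 cosh(sqrt(3) x) − 6 tanh(sqrt(3)·5) sinh(sqrt(3) x).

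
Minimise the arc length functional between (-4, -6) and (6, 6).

Arc-length functional: J[y] = ∫ sqrt(1 + (y')^2) dx.
Lagrangian L = sqrt(1 + (y')^2) has no explicit y dependence, so ∂L/∂y = 0 and the Euler-Lagrange equation gives
    d/dx( y' / sqrt(1 + (y')^2) ) = 0  ⇒  y' / sqrt(1 + (y')^2) = const.
Hence y' is constant, so y(x) is affine.
Fitting the endpoints (-4, -6) and (6, 6):
    slope m = (6 − (-6)) / (6 − (-4)) = 6/5,
    intercept c = (-6) − m·(-4) = -6/5.
Extremal: y(x) = (6/5) x - 6/5.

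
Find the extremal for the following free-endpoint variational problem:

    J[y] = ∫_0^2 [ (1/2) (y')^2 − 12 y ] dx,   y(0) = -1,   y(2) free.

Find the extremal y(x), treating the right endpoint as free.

The Lagrangian L = (1/2) (y')^2 − 12 y gives
    ∂L/∂y = −12,   ∂L/∂y' = y'.
Euler-Lagrange: d/dx(y') − (−12) = 0, i.e. y'' + 12 = 0, so
    y(x) = −(12/2) x^2 + C1 x + C2.
Fixed left endpoint y(0) = -1 ⇒ C2 = -1.
The right endpoint x = 2 is free, so the natural (transversality) condition is ∂L/∂y' |_{x=2} = 0, i.e. y'(2) = 0.
Compute y'(x) = −12 x + C1, so y'(2) = −24 + C1 = 0 ⇒ C1 = 24.
Therefore the extremal is
    y(x) = −6 x^2 + 24 x − 1.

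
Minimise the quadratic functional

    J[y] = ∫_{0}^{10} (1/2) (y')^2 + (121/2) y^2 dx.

The Lagrangian is L = (1/2) (y')^2 + (121/2) y^2.
Compute ∂L/∂y = 121y, ∂L/∂y' = y'.
The Euler-Lagrange equation d/dx(∂L/∂y') − ∂L/∂y = 0 reduces to
    y'' − 121 y = 0.
Its general solution is
    y(x) = A e^(11x) + B e^(−11x),
with A, B fixed by the endpoint conditions.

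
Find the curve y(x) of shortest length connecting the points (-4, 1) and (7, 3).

Arc-length functional: J[y] = ∫ sqrt(1 + (y')^2) dx.
Lagrangian L = sqrt(1 + (y')^2) has no explicit y dependence, so ∂L/∂y = 0 and the Euler-Lagrange equation gives
    d/dx( y' / sqrt(1 + (y')^2) ) = 0  ⇒  y' / sqrt(1 + (y')^2) = const.
Hence y' is constant, so y(x) is affine.
Fitting the endpoints (-4, 1) and (7, 3):
    slope m = (3 − 1) / (7 − (-4)) = 2/11,
    intercept c = 1 − m·(-4) = 19/11.
Extremal: y(x) = (2/11) x + 19/11.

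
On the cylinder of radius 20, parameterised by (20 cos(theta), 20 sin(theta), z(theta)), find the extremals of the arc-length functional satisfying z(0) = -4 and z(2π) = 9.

Parameterise the cylinder of radius R = 20 as
    r(θ) = (20 cos θ, 20 sin θ, z(θ)).
The arc-length element is
    ds = sqrt(400 + (dz/dθ)^2) dθ,
so the Lagrangian is L = sqrt(400 + z'^2).
L depends on z' only, not on z or θ, so ∂L/∂z = 0 and
    ∂L/∂z' = z' / sqrt(400 + z'^2).
The Euler-Lagrange equation gives
    d/dθ( z' / sqrt(400 + z'^2) ) = 0,
so z' is constant. Integrating once:
    z(θ) = a θ + b,
a helix on the cylinder (a straight line when the cylinder is unrolled). The constants a, b are determined by the endpoint conditions.
With endpoint conditions z(0) = -4 and z(2π) = 9: from z(0) = b we get b = -4, and a·2π + -4 = 9 gives a = 13/(2π), so
    z(θ) = (13/(2π)) θ − 4.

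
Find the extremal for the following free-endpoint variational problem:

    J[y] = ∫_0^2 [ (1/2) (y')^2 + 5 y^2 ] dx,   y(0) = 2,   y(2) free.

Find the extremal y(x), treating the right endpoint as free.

The Lagrangian L = (1/2) (y')^2 + 5 y^2 gives
    ∂L/∂y = 10 y,   ∂L/∂y' = y'.
Euler-Lagrange: y'' − 10 y = 0.
With k = sqrt(10), the general solution is
    y(x) = A cosh(sqrt(10) x) + B sinh(sqrt(10) x).
Fixed left endpoint y(0) = 2 ⇒ A = 2.
The right endpoint x = 2 is free, so the natural (transversality) condition is ∂L/∂y' |_{x=2} = 0, i.e. y'(2) = 0.
Compute y'(x) = A k sinh(k x) + B k cosh(k x), so
    y'(2) = A k sinh(k·2) + B k cosh(k·2) = 0
    ⇒ B = −A tanh(k·2) = − 2 tanh(sqrt(10)·2).
Therefore the extremal is
    y(x) = 2 cosh(sqrt(10) x) − 2 tanh(sqrt(10)·2) sinh(sqrt(10) x).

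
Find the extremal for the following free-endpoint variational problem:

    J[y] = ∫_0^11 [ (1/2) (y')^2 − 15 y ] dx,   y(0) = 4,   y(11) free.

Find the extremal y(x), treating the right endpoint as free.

The Lagrangian L = (1/2) (y')^2 − 15 y gives
    ∂L/∂y = −15,   ∂L/∂y' = y'.
Euler-Lagrange: d/dx(y') − (−15) = 0, i.e. y'' + 15 = 0, so
    y(x) = −(15/2) x^2 + C1 x + C2.
Fixed left endpoint y(0) = 4 ⇒ C2 = 4.
The right endpoint x = 11 is free, so the natural (transversality) condition is ∂L/∂y' |_{x=11} = 0, i.e. y'(11) = 0.
Compute y'(x) = −15 x + C1, so y'(11) = −165 + C1 = 0 ⇒ C1 = 165.
Therefore the extremal is
    y(x) = −(15/2) x^2 + 165 x + 4.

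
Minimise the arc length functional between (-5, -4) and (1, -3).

Arc-length functional: J[y] = ∫ sqrt(1 + (y')^2) dx.
Lagrangian L = sqrt(1 + (y')^2) has no explicit y dependence, so ∂L/∂y = 0 and the Euler-Lagrange equation gives
    d/dx( y' / sqrt(1 + (y')^2) ) = 0  ⇒  y' / sqrt(1 + (y')^2) = const.
Hence y' is constant, so y(x) is affine.
Fitting the endpoints (-5, -4) and (1, -3):
    slope m = ((-3) − (-4)) / (1 − (-5)) = 1/6,
    intercept c = (-4) − m·(-5) = -19/6.
Extremal: y(x) = (1/6) x - 19/6.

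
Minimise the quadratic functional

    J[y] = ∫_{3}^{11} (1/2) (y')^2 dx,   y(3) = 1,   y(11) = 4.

The Lagrangian is L = (1/2) (y')^2.
Compute ∂L/∂y = 0, ∂L/∂y' = y'.
The Euler-Lagrange equation d/dx(∂L/∂y') − ∂L/∂y = 0 reduces to
    y'' = 0.
Its general solution is
    y(x) = A x + B,
with A, B fixed by the endpoint conditions.
Applying the endpoint conditions y(3) = 1 and y(11) = 4: solve A·3 + B = 1 and A·11 + B = 4. Subtracting gives A(11 − 3) = 4 − 1, so A = 3/8, and B = 1 − A·3 = -1/8. Therefore
    y(x) = (3/8) x - 1/8.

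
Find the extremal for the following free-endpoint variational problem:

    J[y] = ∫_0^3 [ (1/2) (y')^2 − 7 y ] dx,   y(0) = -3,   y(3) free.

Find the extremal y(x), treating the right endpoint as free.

The Lagrangian L = (1/2) (y')^2 − 7 y gives
    ∂L/∂y = −7,   ∂L/∂y' = y'.
Euler-Lagrange: d/dx(y') − (−7) = 0, i.e. y'' + 7 = 0, so
    y(x) = −(7/2) x^2 + C1 x + C2.
Fixed left endpoint y(0) = -3 ⇒ C2 = -3.
The right endpoint x = 3 is free, so the natural (transversality) condition is ∂L/∂y' |_{x=3} = 0, i.e. y'(3) = 0.
Compute y'(x) = −7 x + C1, so y'(3) = −21 + C1 = 0 ⇒ C1 = 21.
Therefore the extremal is
    y(x) = −(7/2) x^2 + 21 x − 3.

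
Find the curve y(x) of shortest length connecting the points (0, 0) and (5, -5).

Arc-length functional: J[y] = ∫ sqrt(1 + (y')^2) dx.
Lagrangian L = sqrt(1 + (y')^2) has no explicit y dependence, so ∂L/∂y = 0 and the Euler-Lagrange equation gives
    d/dx( y' / sqrt(1 + (y')^2) ) = 0  ⇒  y' / sqrt(1 + (y')^2) = const.
Hence y' is constant, so y(x) is affine.
Fitting the endpoints (0, 0) and (5, -5):
    slope m = ((-5) − 0) / (5 − 0) = -1,
    intercept c = 0 − m·0 = 0.
Extremal: y(x) = -x.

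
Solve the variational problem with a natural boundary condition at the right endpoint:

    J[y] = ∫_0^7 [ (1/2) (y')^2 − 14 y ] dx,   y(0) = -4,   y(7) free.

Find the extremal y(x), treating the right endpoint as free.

The Lagrangian L = (1/2) (y')^2 − 14 y gives
    ∂L/∂y = −14,   ∂L/∂y' = y'.
Euler-Lagrange: d/dx(y') − (−14) = 0, i.e. y'' + 14 = 0, so
    y(x) = −(14/2) x^2 + C1 x + C2.
Fixed left endpoint y(0) = -4 ⇒ C2 = -4.
The right endpoint x = 7 is free, so the natural (transversality) condition is ∂L/∂y' |_{x=7} = 0, i.e. y'(7) = 0.
Compute y'(x) = −14 x + C1, so y'(7) = −98 + C1 = 0 ⇒ C1 = 98.
Therefore the extremal is
    y(x) = −7 x^2 + 98 x − 4.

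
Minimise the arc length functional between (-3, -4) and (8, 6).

Arc-length functional: J[y] = ∫ sqrt(1 + (y')^2) dx.
Lagrangian L = sqrt(1 + (y')^2) has no explicit y dependence, so ∂L/∂y = 0 and the Euler-Lagrange equation gives
    d/dx( y' / sqrt(1 + (y')^2) ) = 0  ⇒  y' / sqrt(1 + (y')^2) = const.
Hence y' is constant, so y(x) is affine.
Fitting the endpoints (-3, -4) and (8, 6):
    slope m = (6 − (-4)) / (8 − (-3)) = 10/11,
    intercept c = (-4) − m·(-3) = -14/11.
Extremal: y(x) = (10/11) x - 14/11.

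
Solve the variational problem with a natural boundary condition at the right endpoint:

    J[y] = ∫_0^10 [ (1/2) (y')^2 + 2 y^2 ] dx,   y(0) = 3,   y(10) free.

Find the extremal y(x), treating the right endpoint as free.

The Lagrangian L = (1/2) (y')^2 + 2 y^2 gives
    ∂L/∂y = 4 y,   ∂L/∂y' = y'.
Euler-Lagrange: y'' − 4 y = 0.
With k = 2, the general solution is
    y(x) = A cosh(2 x) + B sinh(2 x).
Fixed left endpoint y(0) = 3 ⇒ A = 3.
The right endpoint x = 10 is free, so the natural (transversality) condition is ∂L/∂y' |_{x=10} = 0, i.e. y'(10) = 0.
Compute y'(x) = A k sinh(k x) + B k cosh(k x), so
    y'(10) = A k sinh(k·10) + B k cosh(k·10) = 0
    ⇒ B = −A tanh(k·10) = − 3 tanh(2·10).
Therefore the extremal is
    y(x) = 3 cosh(2 x) − 3 tanh(2·10) sinh(2 x).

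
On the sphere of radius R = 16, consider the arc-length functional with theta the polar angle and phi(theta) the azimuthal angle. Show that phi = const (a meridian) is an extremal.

On the sphere of radius R = 16 with spherical coordinates (θ, φ), the induced metric is
    ds^2 = 256(dθ^2 + sin^2(θ) dφ^2).
Using θ as the parameter, the arc-length functional becomes
    J[φ] = ∫ 16 sqrt(1 + sin^2(θ) (dφ/dθ)^2) dθ.
So L = 16 sqrt(1 + sin^2(θ) φ'^2). Compute
    ∂L/∂φ = 0  (L has no explicit φ dependence),
    ∂L/∂φ' = 16 sin^2(θ) φ' / sqrt(1 + sin^2(θ) φ'^2).
For the candidate φ(θ) = c (constant), φ' = 0, so ∂L/∂φ' evaluated along the candidate vanishes, and ∂L/∂φ is identically zero. Hence
    d/dθ(∂L/∂φ') − ∂L/∂φ = 0
is satisfied. Therefore meridians φ = const are extremals of arc length — they are geodesics on the sphere.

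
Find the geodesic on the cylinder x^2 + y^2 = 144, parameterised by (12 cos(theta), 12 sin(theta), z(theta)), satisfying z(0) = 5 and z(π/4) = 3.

Parameterise the cylinder of radius R = 12 as
    r(θ) = (12 cos θ, 12 sin θ, z(θ)).
The arc-length element is
    ds = sqrt(144 + (dz/dθ)^2) dθ,
so the Lagrangian is L = sqrt(144 + z'^2).
L depends on z' only, not on z or θ, so ∂L/∂z = 0 and
    ∂L/∂z' = z' / sqrt(144 + z'^2).
The Euler-Lagrange equation gives
    d/dθ( z' / sqrt(144 + z'^2) ) = 0,
so z' is constant. Integrating once:
    z(θ) = a θ + b,
a helix on the cylinder (a straight line when the cylinder is unrolled). The constants a, b are determined by the endpoint conditions.
With endpoint conditions z(0) = 5 and z(π/4) = 3: from z(0) = b we get b = 5, and a·π/4 + 5 = 3 gives a = -8/π, so
    z(θ) = (-8/π) θ + 5.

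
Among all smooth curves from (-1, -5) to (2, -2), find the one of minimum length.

Arc-length functional: J[y] = ∫ sqrt(1 + (y')^2) dx.
Lagrangian L = sqrt(1 + (y')^2) has no explicit y dependence, so ∂L/∂y = 0 and the Euler-Lagrange equation gives
    d/dx( y' / sqrt(1 + (y')^2) ) = 0  ⇒  y' / sqrt(1 + (y')^2) = const.
Hence y' is constant, so y(x) is affine.
Fitting the endpoints (-1, -5) and (2, -2):
    slope m = ((-2) − (-5)) / (2 − (-1)) = 1,
    intercept c = (-5) − m·(-1) = -4.
Extremal: y(x) = x - 4.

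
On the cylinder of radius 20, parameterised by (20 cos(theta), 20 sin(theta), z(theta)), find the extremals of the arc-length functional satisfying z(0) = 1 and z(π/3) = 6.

Parameterise the cylinder of radius R = 20 as
    r(θ) = (20 cos θ, 20 sin θ, z(θ)).
The arc-length element is
    ds = sqrt(400 + (dz/dθ)^2) dθ,
so the Lagrangian is L = sqrt(400 + z'^2).
L depends on z' only, not on z or θ, so ∂L/∂z = 0 and
    ∂L/∂z' = z' / sqrt(400 + z'^2).
The Euler-Lagrange equation gives
    d/dθ( z' / sqrt(400 + z'^2) ) = 0,
so z' is constant. Integrating once:
    z(θ) = a θ + b,
a helix on the cylinder (a straight line when the cylinder is unrolled). The constants a, b are determined by the endpoint conditions.
With endpoint conditions z(0) = 1 and z(π/3) = 6: from z(0) = b we get b = 1, and a·π/3 + 1 = 6 gives a = 15/π, so
    z(θ) = (15/π) θ + 1.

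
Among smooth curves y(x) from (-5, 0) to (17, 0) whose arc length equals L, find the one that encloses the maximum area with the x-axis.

Set up the augmented Lagrangian using a multiplier λ for the length constraint:
    F(y, y') = y − λ sqrt(1 + y'^2).
F has no explicit x dependence, so the Beltrami identity yields a first integral
    F − y' ∂F/∂y' = C.
Compute ∂F/∂y' = −λ y' / sqrt(1 + y'^2). Then
    y − λ sqrt(1 + y'^2) + λ y'^2 / sqrt(1 + y'^2) = C
    ⇒  y − λ / sqrt(1 + y'^2) = C.
Solving for y' and integrating gives
    (x − a)^2 + (y − b)^2 = λ^2,
a circular arc of radius λ. The constants a, b are determined by the endpoint conditions y(-5) = y(17) = 0, and λ is fixed implicitly by the length constraint
    ∫_{-5}^{17} sqrt(1 + y'^2) dx = L.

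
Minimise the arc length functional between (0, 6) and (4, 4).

Arc-length functional: J[y] = ∫ sqrt(1 + (y')^2) dx.
Lagrangian L = sqrt(1 + (y')^2) has no explicit y dependence, so ∂L/∂y = 0 and the Euler-Lagrange equation gives
    d/dx( y' / sqrt(1 + (y')^2) ) = 0  ⇒  y' / sqrt(1 + (y')^2) = const.
Hence y' is constant, so y(x) is affine.
Fitting the endpoints (0, 6) and (4, 4):
    slope m = (4 − 6) / (4 − 0) = -1/2,
    intercept c = 6 − m·0 = 6.
Extremal: y(x) = (-1/2) x + 6.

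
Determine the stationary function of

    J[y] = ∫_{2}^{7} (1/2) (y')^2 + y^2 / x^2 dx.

The Lagrangian is L = (1/2) (y')^2 + y^2 / x^2.
Compute ∂L/∂y = 2y/x^2, ∂L/∂y' = y'.
The Euler-Lagrange equation d/dx(∂L/∂y') − ∂L/∂y = 0 reduces to
    y'' − 2/x^2 · y = 0  (x > 0).
Its general solution is
    y(x) = A x^2 + B / x,
with A, B fixed by the endpoint conditions.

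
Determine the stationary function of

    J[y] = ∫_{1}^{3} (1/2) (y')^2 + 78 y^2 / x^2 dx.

The Lagrangian is L = (1/2) (y')^2 + 78 y^2 / x^2.
Compute ∂L/∂y = 156y/x^2, ∂L/∂y' = y'.
The Euler-Lagrange equation d/dx(∂L/∂y') − ∂L/∂y = 0 reduces to
    y'' − 156/x^2 · y = 0  (x > 0).
Its general solution is
    y(x) = A x^13 + B x^(-12),
with A, B fixed by the endpoint conditions.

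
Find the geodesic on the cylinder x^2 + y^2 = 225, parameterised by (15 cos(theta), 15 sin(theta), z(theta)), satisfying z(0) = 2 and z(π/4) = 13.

Parameterise the cylinder of radius R = 15 as
    r(θ) = (15 cos θ, 15 sin θ, z(θ)).
The arc-length element is
    ds = sqrt(225 + (dz/dθ)^2) dθ,
so the Lagrangian is L = sqrt(225 + z'^2).
L depends on z' only, not on z or θ, so ∂L/∂z = 0 and
    ∂L/∂z' = z' / sqrt(225 + z'^2).
The Euler-Lagrange equation gives
    d/dθ( z' / sqrt(225 + z'^2) ) = 0,
so z' is constant. Integrating once:
    z(θ) = a θ + b,
a helix on the cylinder (a straight line when the cylinder is unrolled). The constants a, b are determined by the endpoint conditions.
With endpoint conditions z(0) = 2 and z(π/4) = 13: from z(0) = b we get b = 2, and a·π/4 + 2 = 13 gives a = 44/π, so
    z(θ) = (44/π) θ + 2.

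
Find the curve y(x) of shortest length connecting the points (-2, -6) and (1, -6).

Arc-length functional: J[y] = ∫ sqrt(1 + (y')^2) dx.
Lagrangian L = sqrt(1 + (y')^2) has no explicit y dependence, so ∂L/∂y = 0 and the Euler-Lagrange equation gives
    d/dx( y' / sqrt(1 + (y')^2) ) = 0  ⇒  y' / sqrt(1 + (y')^2) = const.
Hence y' is constant, so y(x) is affine.
Fitting the endpoints (-2, -6) and (1, -6):
    slope m = ((-6) − (-6)) / (1 − (-2)) = 0,
    intercept c = (-6) − m·(-2) = -6.
Extremal: y(x) = -6.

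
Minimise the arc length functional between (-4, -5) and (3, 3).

Arc-length functional: J[y] = ∫ sqrt(1 + (y')^2) dx.
Lagrangian L = sqrt(1 + (y')^2) has no explicit y dependence, so ∂L/∂y = 0 and the Euler-Lagrange equation gives
    d/dx( y' / sqrt(1 + (y')^2) ) = 0  ⇒  y' / sqrt(1 + (y')^2) = const.
Hence y' is constant, so y(x) is affine.
Fitting the endpoints (-4, -5) and (3, 3):
    slope m = (3 − (-5)) / (3 − (-4)) = 8/7,
    intercept c = (-5) − m·(-4) = -3/7.
Extremal: y(x) = (8/7) x - 3/7.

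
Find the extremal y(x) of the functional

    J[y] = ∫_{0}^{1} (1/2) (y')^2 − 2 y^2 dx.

The Lagrangian is L = (1/2) (y')^2 − 2 y^2.
Compute ∂L/∂y = -4y, ∂L/∂y' = y'.
The Euler-Lagrange equation d/dx(∂L/∂y') − ∂L/∂y = 0 reduces to
    y'' + 4 y = 0.
Its general solution is
    y(x) = A sin(2x) + B cos(2x),
with A, B fixed by the endpoint conditions.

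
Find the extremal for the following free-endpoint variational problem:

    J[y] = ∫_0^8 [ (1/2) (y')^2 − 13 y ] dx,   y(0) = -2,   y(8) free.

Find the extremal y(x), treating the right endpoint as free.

The Lagrangian L = (1/2) (y')^2 − 13 y gives
    ∂L/∂y = −13,   ∂L/∂y' = y'.
Euler-Lagrange: d/dx(y') − (−13) = 0, i.e. y'' + 13 = 0, so
    y(x) = −(13/2) x^2 + C1 x + C2.
Fixed left endpoint y(0) = -2 ⇒ C2 = -2.
The right endpoint x = 8 is free, so the natural (transversality) condition is ∂L/∂y' |_{x=8} = 0, i.e. y'(8) = 0.
Compute y'(x) = −13 x + C1, so y'(8) = −104 + C1 = 0 ⇒ C1 = 104.
Therefore the extremal is
    y(x) = −(13/2) x^2 + 104 x − 2.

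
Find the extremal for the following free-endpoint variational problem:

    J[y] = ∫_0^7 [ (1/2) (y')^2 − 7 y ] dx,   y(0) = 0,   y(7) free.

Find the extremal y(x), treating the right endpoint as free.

The Lagrangian L = (1/2) (y')^2 − 7 y gives
    ∂L/∂y = −7,   ∂L/∂y' = y'.
Euler-Lagrange: d/dx(y') − (−7) = 0, i.e. y'' + 7 = 0, so
    y(x) = −(7/2) x^2 + C1 x + C2.
Fixed left endpoint y(0) = 0 ⇒ C2 = 0.
The right endpoint x = 7 is free, so the natural (transversality) condition is ∂L/∂y' |_{x=7} = 0, i.e. y'(7) = 0.
Compute y'(x) = −7 x + C1, so y'(7) = −49 + C1 = 0 ⇒ C1 = 49.
Therefore the extremal is
    y(x) = −(7/2) x^2 + 49 x.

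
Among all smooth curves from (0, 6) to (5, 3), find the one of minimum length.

Arc-length functional: J[y] = ∫ sqrt(1 + (y')^2) dx.
Lagrangian L = sqrt(1 + (y')^2) has no explicit y dependence, so ∂L/∂y = 0 and the Euler-Lagrange equation gives
    d/dx( y' / sqrt(1 + (y')^2) ) = 0  ⇒  y' / sqrt(1 + (y')^2) = const.
Hence y' is constant, so y(x) is affine.
Fitting the endpoints (0, 6) and (5, 3):
    slope m = (3 − 6) / (5 − 0) = -3/5,
    intercept c = 6 − m·0 = 6.
Extremal: y(x) = (-3/5) x + 6.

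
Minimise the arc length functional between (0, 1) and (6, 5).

Arc-length functional: J[y] = ∫ sqrt(1 + (y')^2) dx.
Lagrangian L = sqrt(1 + (y')^2) has no explicit y dependence, so ∂L/∂y = 0 and the Euler-Lagrange equation gives
    d/dx( y' / sqrt(1 + (y')^2) ) = 0  ⇒  y' / sqrt(1 + (y')^2) = const.
Hence y' is constant, so y(x) is affine.
Fitting the endpoints (0, 1) and (6, 5):
    slope m = (5 − 1) / (6 − 0) = 2/3,
    intercept c = 1 − m·0 = 1.
Extremal: y(x) = (2/3) x + 1.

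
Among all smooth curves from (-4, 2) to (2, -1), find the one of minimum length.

Arc-length functional: J[y] = ∫ sqrt(1 + (y')^2) dx.
Lagrangian L = sqrt(1 + (y')^2) has no explicit y dependence, so ∂L/∂y = 0 and the Euler-Lagrange equation gives
    d/dx( y' / sqrt(1 + (y')^2) ) = 0  ⇒  y' / sqrt(1 + (y')^2) = const.
Hence y' is constant, so y(x) is affine.
Fitting the endpoints (-4, 2) and (2, -1):
    slope m = ((-1) − 2) / (2 − (-4)) = -1/2,
    intercept c = 2 − m·(-4) = 0.
Extremal: y(x) = (-1/2) x.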